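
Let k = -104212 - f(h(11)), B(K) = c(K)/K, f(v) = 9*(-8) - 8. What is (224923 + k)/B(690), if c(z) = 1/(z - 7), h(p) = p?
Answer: 56925174570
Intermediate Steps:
c(z) = 1/(-7 + z)
f(v) = -80 (f(v) = -72 - 8 = -80)
B(K) = 1/(K*(-7 + K)) (B(K) = 1/((-7 + K)*K) = 1/(K*(-7 + K)))
k = -104132 (k = -104212 - 1*(-80) = -104212 + 80 = -104132)
(224923 + k)/B(690) = (224923 - 104132)/((1/(690*(-7 + 690)))) = 120791/(((1/690)/683)) = 120791/(((1/690)*(1/683))) = 120791/(1/471270) = 120791*471270 = 56925174570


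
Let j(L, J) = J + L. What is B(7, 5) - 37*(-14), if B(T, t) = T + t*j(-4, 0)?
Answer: 505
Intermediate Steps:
B(T, t) = T - 4*t (B(T, t) = T + t*(0 - 4) = T + t*(-4) = T - 4*t)
B(7, 5) - 37*(-14) = (7 - 4*5) - 37*(-14) = (7 - 20) + 518 = -13 + 518 = 505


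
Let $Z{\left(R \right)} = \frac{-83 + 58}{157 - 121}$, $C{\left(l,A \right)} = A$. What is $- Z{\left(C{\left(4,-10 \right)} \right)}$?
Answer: $\frac{25}{36} \approx 0.69444$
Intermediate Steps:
$Z{\left(R \right)} = - \frac{25}{36}$
$- Z{\left(C{\left(4,-10 \right)} \right)} = \left(-1\right) \left(- \frac{25}{36}\right) = \frac{25}{36}$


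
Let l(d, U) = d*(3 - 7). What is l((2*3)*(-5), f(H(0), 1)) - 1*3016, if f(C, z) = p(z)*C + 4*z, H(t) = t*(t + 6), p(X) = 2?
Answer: -2896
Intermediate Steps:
H(t) = t*(6 + t)
f(C, z) = 2*C + 4*z
l(d, U) = -4*d (l(d, U) = d*(-4) = -4*d)
l((2*3)*(-5), f(H(0), 1)) - 1*3016 = -4*2*3*(-5) - 1*3016 = -24*(-5) - 3016 = -4*(-30) - 3016 = 120 - 3016 = -2896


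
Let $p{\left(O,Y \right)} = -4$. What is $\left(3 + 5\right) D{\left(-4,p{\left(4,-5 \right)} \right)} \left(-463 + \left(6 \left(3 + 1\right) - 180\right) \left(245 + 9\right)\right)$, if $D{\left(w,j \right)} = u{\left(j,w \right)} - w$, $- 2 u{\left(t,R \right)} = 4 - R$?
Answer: $0$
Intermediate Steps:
$u{\left(t,R \right)} = -2 + \frac{R}{2}$ ($u{\left(t,R \right)} = - \frac{4 - R}{2} = -2 + \frac{R}{2}$)
$D{\left(w,j \right)} = -2 - \frac{w}{2}$ ($D{\left(w,j \right)} = \left(-2 + \frac{w}{2}\right) - w = -2 - \frac{w}{2}$)
$\left(3 + 5\right) D{\left(-4,p{\left(4,-5 \right)} \right)} \left(-463 + \left(6 \left(3 + 1\right) - 180\right) \left(245 + 9\right)\right) = \left(3 + 5\right) \left(-2 - -2\right) \left(-463 + \left(6 \left(3 + 1\right) - 180\right) \left(245 + 9\right)\right) = 8 \left(-2 + 2\right) \left(-463 + \left(6 \cdot 4 - 180\right) 254\right) = 8 \cdot 0 \left(-463 + \left(24 - 180\right) 254\right) = 0 \left(-463 - 39624\right) = 0 \left(-40087\right) = 0$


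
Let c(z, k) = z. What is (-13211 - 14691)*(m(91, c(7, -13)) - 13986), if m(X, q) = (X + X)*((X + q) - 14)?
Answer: -36328404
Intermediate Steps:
m(X, q) = 2*X*(-14 + X + q) (m(X, q) = (2*X)*(-14 + X + q) = 2*X*(-14 + X + q))
(-13211 - 14691)*(m(91, c(7, -13)) - 13986) = (-13211 - 14691)*(2*91*(-14 + 91 + 7) - 13986) = -27902*(2*91*84 - 13986) = -27902*(15288 - 13986) = -27902*1302 = -36328404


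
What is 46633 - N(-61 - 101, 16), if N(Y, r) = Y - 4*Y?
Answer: 46147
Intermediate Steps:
N(Y, r) = -3*Y
46633 - N(-61 - 101, 16) = 46633 - (-3)*(-61 - 101) = 46633 - (-3)*(-162) = 46633 - 1*486 = 46633 - 486 = 46147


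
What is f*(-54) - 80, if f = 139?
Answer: -7586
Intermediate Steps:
f*(-54) - 80 = 139*(-54) - 80 = -7506 - 80 = -7586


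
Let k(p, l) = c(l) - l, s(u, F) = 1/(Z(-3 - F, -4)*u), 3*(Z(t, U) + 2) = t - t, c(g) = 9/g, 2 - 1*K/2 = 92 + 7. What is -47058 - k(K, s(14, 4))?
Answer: -1310569/28 ≈ -46806.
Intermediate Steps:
K = -194 (K = 4 - 2*(92 + 7) = 4 - 2*99 = 4 - 198 = -194)
Z(t, U) = -2 (Z(t, U) = -2 + (t - t)/3 = -2 + (⅓)*0 = -2 + 0 = -2)
s(u, F) = -1/(2*u) (s(u, F) = 1/(-2*u) = -1/(2*u))
k(p, l) = -l + 9/l (k(p, l) = 9/l - l = -l + 9/l)
-47058 - k(K, s(14, 4)) = -47058 - (-(-1)/(2*14) + 9/((-½/14))) = -47058 - (-(-1)/(2*14) + 9/((-½*1/14))) = -47058 - (-1*(-1/28) + 9/(-1/28)) = -47058 - (1/28 + 9*(-28)) = -47058 - (1/28 - 252) = -47058 - 1*(-7055/28) = -47058 + 7055/28 = -1310569/28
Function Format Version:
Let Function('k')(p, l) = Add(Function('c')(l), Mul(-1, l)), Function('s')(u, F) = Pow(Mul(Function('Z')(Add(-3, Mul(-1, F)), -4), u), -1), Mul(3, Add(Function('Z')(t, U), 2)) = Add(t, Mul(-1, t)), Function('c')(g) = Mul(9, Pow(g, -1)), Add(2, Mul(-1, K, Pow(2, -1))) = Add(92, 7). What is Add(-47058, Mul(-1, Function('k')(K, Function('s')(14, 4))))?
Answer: Rational(-1310569, 28) ≈ -46806.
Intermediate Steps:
K = -194 (K = Add(4, Mul(-2, Add(92, 7))) = Add(4, Mul(-2, 99)) = Add(4, -198) = -194)
Function('Z')(t, U) = -2 (Function('Z')(t, U) = Add(-2, Mul(Rational(1, 3), Add(t, Mul(-1, t)))) = Add(-2, Mul(Rational(1, 3), 0)) = Add(-2, 0) = -2)
Function('s')(u, F) = Mul(Rational(-1, 2), Pow(u, -1)) (Function('s')(u, F) = Pow(Mul(-2, u), -1) = Mul(Rational(-1, 2), Pow(u, -1)))
Function('k')(p, l) = Add(Mul(-1, l), Mul(9, Pow(l, -1))) (Function('k')(p, l) = Add(Mul(9, Pow(l, -1)), Mul(-1, l)) = Add(Mul(-1, l), Mul(9, Pow(l, -1))))
Add(-47058, Mul(-1, Function('k')(K, Function('s')(14, 4)))) = Add(-47058, Mul(-1, Add(Mul(-1, Mul(Rational(-1, 2), Pow(14, -1))), Mul(9, Pow(Mul(Rational(-1, 2), Pow(14, -1)), -1))))) = Add(-47058, Mul(-1, Add(Mul(-1, Mul(Rational(-1, 2), Rational(1, 14))), Mul(9, Pow(Mul(Rational(-1, 2), Rational(1, 14)), -1))))) = Add(-47058, Mul(-1, Add(Mul(-1, Rational(-1, 28)), Mul(9, Pow(Rational(-1, 28), -1))))) = Add(-47058, Mul(-1, Add(Rational(1, 28), Mul(9, -28)))) = Add(-47058, Mul(-1, Add(Rational(1, 28), -252))) = Add(-47058, Mul(-1, Rational(-7055, 28))) = Add(-47058, Rational(7055, 28)) = Rational(-1310569, 28)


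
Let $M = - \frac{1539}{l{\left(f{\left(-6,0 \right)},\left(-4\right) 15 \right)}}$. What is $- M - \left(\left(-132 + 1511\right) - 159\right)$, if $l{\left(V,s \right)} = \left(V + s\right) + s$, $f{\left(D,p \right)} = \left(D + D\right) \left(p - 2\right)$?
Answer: $- \frac{39553}{32} \approx -1236.0$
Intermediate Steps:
$f{\left(D,p \right)} = 2 D \left(-2 + p\right)$
$l{\left(V,s \right)} = V + 2 s$
$M = \frac{513}{32}$ ($M = - \frac{1539}{2 \left(-6\right) \left(-2 + 0\right) + 2 \left(\left(-4\right) 15\right)} = - \frac{1539}{2 \left(-6\right) \left(-2\right) + 2 \left(-60\right)} = - \frac{1539}{24 - 120} = - \frac{1539}{-96} = \left(-1539\right) \left(- \frac{1}{96}\right) = \frac{513}{32} \approx 16.031$)
$- M - \left(\left(-132 + 1511\right) - 159\right) = \left(-1\right) \frac{513}{32} - \left(\left(-132 + 1511\right) - 159\right) = - \frac{513}{32} - \left(1379 - 159\right) = - \frac{513}{32} - 1220 = - \frac{39553}{32}$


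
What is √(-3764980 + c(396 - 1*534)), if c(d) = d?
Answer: I*√3765118 ≈ 1940.4*I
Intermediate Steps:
√(-3764980 + c(396 - 1*534)) = √(-3764980 + (396 - 1*534)) = √(-3764980 + (396 - 534)) = √(-3764980 - 138) = √(-3765118) = I*√3765118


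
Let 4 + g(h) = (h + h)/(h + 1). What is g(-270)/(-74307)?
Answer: 536/19988583 ≈ 2.6815e-5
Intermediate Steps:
g(h) = -4 + 2*h/(1 + h) (g(h) = -4 + (h + h)/(h + 1) = -4 + (2*h)/(1 + h) = -4 + 2*h/(1 + h))
g(-270)/(-74307) = (2*(-2 - 1*(-270))/(1 - 270))/(-74307) = (2*(-2 + 270)/(-269))*(-1/74307) = (2*(-1/269)*268)*(-1/74307) = -536/269*(-1/74307) = 536/19988583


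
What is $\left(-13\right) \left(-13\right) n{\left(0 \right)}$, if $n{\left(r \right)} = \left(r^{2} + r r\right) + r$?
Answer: $0$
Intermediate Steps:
$n{\left(r \right)} = r + 2 r^{2}$ ($n{\left(r \right)} = \left(r^{2} + r^{2}\right) + r = 2 r^{2} + r = r + 2 r^{2}$)
$\left(-13\right) \left(-13\right) n{\left(0 \right)} = \left(-13\right) \left(-13\right) 0 \left(1 + 2 \cdot 0\right) = 169 \cdot 0 \left(1 + 0\right) = 169 \cdot 0 \cdot 1 = 169 \cdot 0 = 0$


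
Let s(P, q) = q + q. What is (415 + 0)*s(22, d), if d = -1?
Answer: -830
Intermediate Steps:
s(P, q) = 2*q
(415 + 0)*s(22, d) = (415 + 0)*(2*(-1)) = 415*(-2) = -830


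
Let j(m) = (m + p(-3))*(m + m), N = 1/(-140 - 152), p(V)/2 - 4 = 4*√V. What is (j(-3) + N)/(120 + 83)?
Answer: -8761/59276 - 48*I*√3/203 ≈ -0.1478 - 0.40955*I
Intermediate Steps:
p(V) = 8 + 8*√V (p(V) = 8 + 2*(4*√V) = 8 + 8*√V)
N = -1/292 (N = 1/(-292) = -1/292 ≈ -0.0034247)
j(m) = 2*m*(8 + m + 8*I*√3) (j(m) = (m + (8 + 8*√(-3)))*(m + m) = (m + (8 + 8*(I*√3)))*(2*m) = (m + (8 + 8*I*√3))*(2*m) = (8 + m + 8*I*√3)*(2*m) = 2*m*(8 + m + 8*I*√3))
(j(-3) + N)/(120 + 83) = (2*(-3)*(8 - 3 + 8*I*√3) - 1/292)/(120 + 83) = (2*(-3)*(5 + 8*I*√3) - 1/292)/203 = ((-30 - 48*I*√3) - 1/292)*(1/203) = (-8761/292 - 48*I*√3)*(1/203) = -8761/59276 - 48*I*√3/203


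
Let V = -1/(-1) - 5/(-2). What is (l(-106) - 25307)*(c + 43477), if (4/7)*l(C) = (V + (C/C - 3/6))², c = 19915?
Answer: -1602486368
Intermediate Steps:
V = 7/2 (V = -1*(-1) - 5*(-½) = 1 + 5/2 = 7/2 ≈ 3.5000)
l(C) = 28 (l(C) = 7*(7/2 + (C/C - 3/6))²/4 = 7*(7/2 + (1 - 3*⅙))²/4 = 7*(7/2 + (1 - ½))²/4 = 7*(7/2 + ½)²/4 = (7/4)*4² = (7/4)*16 = 28)
(l(-106) - 25307)*(c + 43477) = (28 - 25307)*(19915 + 43477) = -25279*63392 = -1602486368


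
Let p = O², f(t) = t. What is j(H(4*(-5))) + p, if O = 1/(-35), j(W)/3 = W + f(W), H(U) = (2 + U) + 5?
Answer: -95549/1225 ≈ -77.999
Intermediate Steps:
H(U) = 7 + U
j(W) = 6*W (j(W) = 3*(W + W) = 3*(2*W) = 6*W)
O = -1/35 ≈ -0.028571
p = 1/1225 (p = (-1/35)² = 1/1225 ≈ 0.00081633)
j(H(4*(-5))) + p = 6*(7 + 4*(-5)) + 1/1225 = 6*(7 - 20) + 1/1225 = 6*(-13) + 1/1225 = -78 + 1/1225 = -95549/1225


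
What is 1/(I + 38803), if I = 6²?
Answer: 1/38839 ≈ 2.5747e-5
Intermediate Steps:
I = 36
1/(I + 38803) = 1/(36 + 38803) = 1/38839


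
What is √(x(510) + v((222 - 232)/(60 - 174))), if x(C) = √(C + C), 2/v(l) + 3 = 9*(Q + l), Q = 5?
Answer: √(30894 + 1321938*√255)/813 ≈ 5.6555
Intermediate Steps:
v(l) = 2/(42 + 9*l) (v(l) = 2/(-3 + 9*(5 + l)) = 2/(-3 + (45 + 9*l)) = 2/(42 + 9*l))
x(C) = √2*√C (x(C) = √(2*C) = √2*√C)
√(x(510) + v((222 - 232)/(60 - 174))) = √(√2*√510 + 2/(3*(14 + 3*((222 - 232)/(60 - 174))))) = √(2*√255 + 2/(3*(14 + 3*(-10/(-114))))) = √(2*√255 + 2/(3*(14 + 3*(-10*(-1/114))))) = √(2*√255 + 2/(3*(14 + 3*(5/57)))) = √(2*√255 + 2/(3*(14 + 5/19))) = √(2*√255 + 2/(3*(271/19))) = √(2*√255 + (⅔)*(19/271)) = √(2*√255 + 38/813) = √(38/813 + 2*√255)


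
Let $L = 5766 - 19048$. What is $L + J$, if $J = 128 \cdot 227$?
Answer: $15774$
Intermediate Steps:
$J = 29056$
$L = -13282$
$L + J = -13282 + 29056 = 15774$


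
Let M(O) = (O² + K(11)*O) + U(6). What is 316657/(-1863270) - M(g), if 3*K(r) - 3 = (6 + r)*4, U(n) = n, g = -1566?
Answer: -4500356347657/1863270 ≈ -2.4153e+6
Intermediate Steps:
K(r) = 9 + 4*r/3 (K(r) = 1 + ((6 + r)*4)/3 = 1 + (24 + 4*r)/3 = 1 + (8 + 4*r/3) = 9 + 4*r/3)
M(O) = 6 + O² + 71*O/3 (M(O) = (O² + (9 + (4/3)*11)*O) + 6 = (O² + (9 + 44/3)*O) + 6 = (O² + 71*O/3) + 6 = 6 + O² + 71*O/3)
316657/(-1863270) - M(g) = 316657/(-1863270) - (6 + (-1566)² + (71/3)*(-1566)) = 316657*(-1/1863270) - (6 + 2452356 - 37062) = -316657/1863270 - 1*2415300 = -316657/1863270 - 2415300 = -4500356347657/1863270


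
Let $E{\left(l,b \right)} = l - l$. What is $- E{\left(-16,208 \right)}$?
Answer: $0$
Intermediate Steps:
$E{\left(l,b \right)} = 0$
$- E{\left(-16,208 \right)} = \left(-1\right) 0 = 0$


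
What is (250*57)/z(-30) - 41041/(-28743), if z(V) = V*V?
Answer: 2313/134 ≈ 17.261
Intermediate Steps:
z(V) = V²
(250*57)/z(-30) - 41041/(-28743) = (250*57)/((-30)²) - 41041/(-28743) = 14250/900 - 41041*(-1/28743) = 14250*(1/900) + 287/201 = 95/6 + 287/201 = 2313/134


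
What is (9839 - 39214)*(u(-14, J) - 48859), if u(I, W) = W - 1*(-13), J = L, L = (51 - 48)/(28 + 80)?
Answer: 51654615625/36 ≈ 1.4349e+9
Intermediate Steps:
L = 1/36 (L = 3/108 = 3*(1/108) = 1/36 ≈ 0.027778)
J = 1/36 ≈ 0.027778
u(I, W) = 13 + W (u(I, W) = W + 13 = 13 + W)
(9839 - 39214)*(u(-14, J) - 48859) = (9839 - 39214)*((13 + 1/36) - 48859) = -29375*(469/36 - 48859) = -29375*(-1758455/36) = 51654615625/36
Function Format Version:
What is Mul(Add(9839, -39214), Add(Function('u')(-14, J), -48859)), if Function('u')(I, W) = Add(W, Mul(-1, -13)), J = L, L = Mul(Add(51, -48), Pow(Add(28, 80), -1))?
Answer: Rational(51654615625, 36) ≈ 1.4349e+9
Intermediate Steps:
L = Rational(1, 36) (L = Mul(3, Pow(108, -1)) = Mul(3, Rational(1, 108)) = Rational(1, 36) ≈ 0.027778)
J = Rational(1, 36) ≈ 0.027778
Function('u')(I, W) = Add(13, W) (Function('u')(I, W) = Add(W, 13) = Add(13, W))
Mul(Add(9839, -39214), Add(Function('u')(-14, J), -48859)) = Mul(Add(9839, -39214), Add(Add(13, Rational(1, 36)), -48859)) = Mul(-29375, Add(Rational(469, 36), -48859)) = Mul(-29375, Rational(-1758455, 36)) = Rational(51654615625, 36)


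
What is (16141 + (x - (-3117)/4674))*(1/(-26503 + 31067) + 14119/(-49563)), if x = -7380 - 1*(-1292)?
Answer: -144081862776427/50346888408 ≈ -2861.8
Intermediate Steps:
x = -6088 (x = -7380 + 1292 = -6088)
(16141 + (x - (-3117)/4674))*(1/(-26503 + 31067) + 14119/(-49563)) = (16141 + (-6088 - (-3117)/4674))*(1/(-26503 + 31067) + 14119/(-49563)) = (16141 + (-6088 - (-3117)/4674))*(1/4564 + 14119*(-1/49563)) = (16141 + (-6088 - 1*(-1039/1558)))*(1/4564 - 14119/49563) = (16141 + (-6088 + 1039/1558))*(-64389553/226205532) = (16141 - 9484065/1558)*(-64389553/226205532) = (15663613/1558)*(-64389553/226205532) = -144081862776427/50346888408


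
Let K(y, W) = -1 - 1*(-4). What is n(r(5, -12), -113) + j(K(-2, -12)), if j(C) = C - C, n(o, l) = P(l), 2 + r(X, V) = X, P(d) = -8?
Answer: -8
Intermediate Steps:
r(X, V) = -2 + X
K(y, W) = 3 (K(y, W) = -1 + 4 = 3)
n(o, l) = -8
j(C) = 0
n(r(5, -12), -113) + j(K(-2, -12)) = -8 + 0 = -8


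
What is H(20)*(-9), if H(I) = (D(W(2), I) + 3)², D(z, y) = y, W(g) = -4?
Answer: -4761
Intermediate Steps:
H(I) = (3 + I)² (H(I) = (I + 3)² = (3 + I)²)
H(20)*(-9) = (3 + 20)²*(-9) = 23²*(-9) = 529*(-9) = -4761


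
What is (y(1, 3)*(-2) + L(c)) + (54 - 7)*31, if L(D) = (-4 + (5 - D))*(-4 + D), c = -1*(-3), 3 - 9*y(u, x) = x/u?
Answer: 1459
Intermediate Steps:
y(u, x) = ⅓ - x/(9*u)
c = 3
L(D) = (1 - D)*(-4 + D)
(y(1, 3)*(-2) + L(c)) + (54 - 7)*31 = (((⅑)*(-1*3 + 3*1)/1)*(-2) + (-4 - 1*3² + 5*3)) + (54 - 7)*31 = (((⅑)*1*(-3 + 3))*(-2) + (-4 - 1*9 + 15)) + 47*31 = (((⅑)*1*0)*(-2) + (-4 - 9 + 15)) + 1457 = (0*(-2) + 2) + 1457 = (0 + 2) + 1457 = 2 + 1457 = 1459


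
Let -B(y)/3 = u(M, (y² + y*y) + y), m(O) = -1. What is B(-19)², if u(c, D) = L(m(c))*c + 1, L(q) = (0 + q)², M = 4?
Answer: 225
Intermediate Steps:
L(q) = q²
u(c, D) = 1 + c (u(c, D) = (-1)²*c + 1 = 1*c + 1 = c + 1 = 1 + c)
B(y) = -15 (B(y) = -3*(1 + 4) = -3*5 = -15)
B(-19)² = (-15)² = 225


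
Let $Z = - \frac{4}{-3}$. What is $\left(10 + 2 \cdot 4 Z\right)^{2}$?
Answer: $\frac{3844}{9} \approx 427.11$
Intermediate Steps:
$Z = \frac{4}{3}$ ($Z = \left(-4\right) \left(- \frac{1}{3}\right) = \frac{4}{3} \approx 1.3333$)
$\left(10 + 2 \cdot 4 Z\right)^{2} = \left(10 + 2 \cdot 4 \cdot \frac{4}{3}\right)^{2} = \left(10 + 8 \cdot \frac{4}{3}\right)^{2} = \left(10 + \frac{32}{3}\right)^{2} = \left(\frac{62}{3}\right)^{2} = \frac{3844}{9}$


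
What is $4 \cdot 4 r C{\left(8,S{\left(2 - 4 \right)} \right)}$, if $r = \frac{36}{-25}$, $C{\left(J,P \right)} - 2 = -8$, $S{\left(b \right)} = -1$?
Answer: $\frac{3456}{25} \approx 138.24$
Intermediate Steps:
$C{\left(J,P \right)} = -6$ ($C{\left(J,P \right)} = 2 - 8 = -6$)
$r = - \frac{36}{25}$ ($r = 36 \left(- \frac{1}{25}\right) = - \frac{36}{25} \approx -1.44$)
$4 \cdot 4 r C{\left(8,S{\left(2 - 4 \right)} \right)} = 4 \cdot 4 \left(- \frac{36}{25}\right) \left(-6\right) = 16 \left(- \frac{36}{25}\right) \left(-6\right) = \left(- \frac{576}{25}\right) \left(-6\right) = \frac{3456}{25}$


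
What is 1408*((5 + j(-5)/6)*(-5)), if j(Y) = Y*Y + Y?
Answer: -176000/3 ≈ -58667.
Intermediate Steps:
j(Y) = Y + Y**2 (j(Y) = Y**2 + Y = Y + Y**2)
1408*((5 + j(-5)/6)*(-5)) = 1408*((5 + (-5*(1 - 5))/6)*(-5)) = 1408*((5 + (-5*(-4))/6)*(-5)) = 1408*((5 + (1/6)*20)*(-5)) = 1408*((5 + 10/3)*(-5)) = 1408*((25/3)*(-5)) = 1408*(-125/3) = -176000/3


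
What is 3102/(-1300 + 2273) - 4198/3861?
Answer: 7892168/3756753 ≈ 2.1008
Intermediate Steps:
3102/(-1300 + 2273) - 4198/3861 = 3102/973 - 4198*1/3861 = 3102*(1/973) - 4198/3861 = 3102/973 - 4198/3861 = 7892168/3756753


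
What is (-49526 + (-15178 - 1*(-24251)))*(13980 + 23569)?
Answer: -1518969697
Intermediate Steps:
(-49526 + (-15178 - 1*(-24251)))*(13980 + 23569) = (-49526 + (-15178 + 24251))*37549 = (-49526 + 9073)*37549 = -40453*37549 = -1518969697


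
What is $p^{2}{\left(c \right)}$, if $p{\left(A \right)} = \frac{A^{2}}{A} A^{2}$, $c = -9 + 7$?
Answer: $64$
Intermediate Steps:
$c = -2$
$p{\left(A \right)} = A^{3}$ ($p{\left(A \right)} = A A^{2} = A^{3}$)
$p^{2}{\left(c \right)} = \left(\left(-2\right)^{3}\right)^{2} = \left(-8\right)^{2} = 64$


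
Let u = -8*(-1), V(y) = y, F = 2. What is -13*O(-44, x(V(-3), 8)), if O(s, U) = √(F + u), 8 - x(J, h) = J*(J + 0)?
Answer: -13*√10 ≈ -41.110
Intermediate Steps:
u = 8
x(J, h) = 8 - J² (x(J, h) = 8 - J*(J + 0) = 8 - J*J = 8 - J²)
O(s, U) = √10 (O(s, U) = √(2 + 8) = √10)
-13*O(-44, x(V(-3), 8)) = -13*√10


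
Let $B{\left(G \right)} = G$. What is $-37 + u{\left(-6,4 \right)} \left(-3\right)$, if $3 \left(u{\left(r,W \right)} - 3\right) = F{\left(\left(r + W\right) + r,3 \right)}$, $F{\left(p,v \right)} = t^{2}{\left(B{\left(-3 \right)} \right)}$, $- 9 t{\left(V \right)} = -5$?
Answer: $- \frac{3751}{81} \approx -46.309$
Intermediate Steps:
$t{\left(V \right)} = \frac{5}{9}$ ($t{\left(V \right)} = \left(- \frac{1}{9}\right) \left(-5\right) = \frac{5}{9}$)
$F{\left(p,v \right)} = \frac{25}{81}$ ($F{\left(p,v \right)} = \left(\frac{5}{9}\right)^{2} = \frac{25}{81}$)
$u{\left(r,W \right)} = \frac{754}{243}$ ($u{\left(r,W \right)} = 3 + \frac{1}{3} \cdot \frac{25}{81} = 3 + \frac{25}{243} = \frac{754}{243}$)
$-37 + u{\left(-6,4 \right)} \left(-3\right) = -37 + \frac{754}{243} \left(-3\right) = -37 - \frac{754}{81} = - \frac{3751}{81}$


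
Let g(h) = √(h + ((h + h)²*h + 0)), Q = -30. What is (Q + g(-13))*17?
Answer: -510 + 17*I*√8801 ≈ -510.0 + 1594.8*I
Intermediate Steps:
g(h) = √(h + 4*h³) (g(h) = √(h + ((2*h)²*h + 0)) = √(h + ((4*h²)*h + 0)) = √(h + (4*h³ + 0)) = √(h + 4*h³))
(Q + g(-13))*17 = (-30 + √(-13 + 4*(-13)³))*17 = (-30 + √(-13 + 4*(-2197)))*17 = (-30 + √(-13 - 8788))*17 = (-30 + √(-8801))*17 = (-30 + I*√8801)*17 = -510 + 17*I*√8801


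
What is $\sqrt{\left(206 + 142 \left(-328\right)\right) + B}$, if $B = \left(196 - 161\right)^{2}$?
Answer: $i \sqrt{45145} \approx 212.47 i$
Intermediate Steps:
$B = 1225$ ($B = 35^{2} = 1225$)
$\sqrt{\left(206 + 142 \left(-328\right)\right) + B} = \sqrt{\left(206 + 142 \left(-328\right)\right) + 1225} = \sqrt{\left(206 - 46576\right) + 1225} = \sqrt{-46370 + 1225} = \sqrt{-45145} = i \sqrt{45145}$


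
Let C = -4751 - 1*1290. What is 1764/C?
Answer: -252/863 ≈ -0.29200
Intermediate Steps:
C = -6041 (C = -4751 - 1290 = -6041)
1764/C = 1764/(-6041) = 1764*(-1/6041) = -252/863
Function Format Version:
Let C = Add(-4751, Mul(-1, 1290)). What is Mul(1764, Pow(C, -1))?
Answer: Rational(-252, 863) ≈ -0.29200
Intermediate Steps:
C = -6041 (C = Add(-4751, -1290) = -6041)
Mul(1764, Pow(C, -1)) = Mul(1764, Pow(-6041, -1)) = Mul(1764, Rational(-1, 6041)) = Rational(-252, 863)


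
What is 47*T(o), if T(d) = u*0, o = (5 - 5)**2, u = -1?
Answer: 0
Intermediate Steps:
o = 0 (o = 0**2 = 0)
T(d) = 0 (T(d) = -1*0 = 0)
47*T(o) = 47*0 = 0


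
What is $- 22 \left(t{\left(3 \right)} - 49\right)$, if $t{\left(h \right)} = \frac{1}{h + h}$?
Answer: $\frac{3223}{3} \approx 1074.3$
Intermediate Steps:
$t{\left(h \right)} = \frac{1}{2 h}$
$- 22 \left(t{\left(3 \right)} - 49\right) = - 22 \left(\frac{1}{2 \cdot 3} - 49\right) = - 22 \left(\frac{1}{2} \cdot \frac{1}{3} - 49\right) = - 22 \left(\frac{1}{6} - 49\right) = \left(-22\right) \left(- \frac{293}{6}\right) = \frac{3223}{3}$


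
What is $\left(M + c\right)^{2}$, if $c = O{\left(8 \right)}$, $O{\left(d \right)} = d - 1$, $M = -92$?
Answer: $7225$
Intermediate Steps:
$O{\left(d \right)} = -1 + d$ ($O{\left(d \right)} = d - 1 = -1 + d$)
$c = 7$ ($c = -1 + 8 = 7$)
$\left(M + c\right)^{2} = \left(-92 + 7\right)^{2} = \left(-85\right)^{2} = 7225$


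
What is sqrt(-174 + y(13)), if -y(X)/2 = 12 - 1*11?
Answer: 4*I*sqrt(11) ≈ 13.266*I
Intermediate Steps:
y(X) = -2 (y(X) = -2*(12 - 1*11) = -2*(12 - 11) = -2*1 = -2)
sqrt(-174 + y(13)) = sqrt(-174 - 2) = sqrt(-176) = 4*I*sqrt(11)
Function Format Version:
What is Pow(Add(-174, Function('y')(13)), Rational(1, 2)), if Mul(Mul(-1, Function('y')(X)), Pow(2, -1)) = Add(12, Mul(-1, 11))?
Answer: Mul(4, I, Pow(11, Rational(1, 2))) ≈ Mul(13.266, I)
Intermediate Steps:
Function('y')(X) = -2 (Function('y')(X) = Mul(-2, Add(12, Mul(-1, 11))) = Mul(-2, Add(12, -11)) = Mul(-2, 1) = -2)
Pow(Add(-174, Function('y')(13)), Rational(1, 2)) = Pow(Add(-174, -2), Rational(1, 2)) = Pow(-176, Rational(1, 2)) = Mul(4, I, Pow(11, Rational(1, 2)))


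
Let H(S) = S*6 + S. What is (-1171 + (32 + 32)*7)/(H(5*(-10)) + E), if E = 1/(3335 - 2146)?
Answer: 859647/416149 ≈ 2.0657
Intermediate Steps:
E = 1/1189 ≈ 0.00084104
H(S) = 7*S (H(S) = 6*S + S = 7*S)
(-1171 + (32 + 32)*7)/(H(5*(-10)) + E) = (-1171 + (32 + 32)*7)/(7*(5*(-10)) + 1/1189) = (-1171 + 64*7)/(7*(-50) + 1/1189) = (-1171 + 448)/(-350 + 1/1189) = -723/(-416149/1189) = -723*(-1189/416149) = 859647/416149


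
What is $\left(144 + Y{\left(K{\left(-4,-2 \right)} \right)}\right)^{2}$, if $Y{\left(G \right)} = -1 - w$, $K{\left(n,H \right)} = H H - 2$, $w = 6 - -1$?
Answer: $18496$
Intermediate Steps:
$w = 7$ ($w = 6 + 1 = 7$)
$K{\left(n,H \right)} = -2 + H^{2}$ ($K{\left(n,H \right)} = H^{2} - 2 = -2 + H^{2}$)
$Y{\left(G \right)} = -8$ ($Y{\left(G \right)} = -1 - 7 = -8$)
$\left(144 + Y{\left(K{\left(-4,-2 \right)} \right)}\right)^{2} = \left(144 - 8\right)^{2} = 136^{2} = 18496$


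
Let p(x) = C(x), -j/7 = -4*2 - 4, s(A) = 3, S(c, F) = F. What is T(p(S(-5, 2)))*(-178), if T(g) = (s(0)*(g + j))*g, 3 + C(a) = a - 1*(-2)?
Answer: -45390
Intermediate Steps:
j = 84 (j = -7*(-4*2 - 4) = -7*(-8 - 4) = -7*(-12) = 84)
C(a) = -1 + a (C(a) = -3 + (a - 1*(-2)) = -3 + (a + 2) = -3 + (2 + a) = -1 + a)
p(x) = -1 + x
T(g) = g*(252 + 3*g) (T(g) = (3*(g + 84))*g = (3*(84 + g))*g = (252 + 3*g)*g = g*(252 + 3*g))
T(p(S(-5, 2)))*(-178) = (3*(-1 + 2)*(84 + (-1 + 2)))*(-178) = (3*1*(84 + 1))*(-178) = (3*1*85)*(-178) = 255*(-178) = -45390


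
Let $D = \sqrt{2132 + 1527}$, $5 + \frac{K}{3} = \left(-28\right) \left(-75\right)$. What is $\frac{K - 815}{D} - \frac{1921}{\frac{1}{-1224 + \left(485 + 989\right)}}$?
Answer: $-480250 + \frac{5470 \sqrt{3659}}{3659} \approx -4.8016 \cdot 10^{5}$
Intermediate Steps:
$K = 6285$ ($K = -15 + 3 \left(\left(-28\right) \left(-75\right)\right) = -15 + 3 \cdot 2100 = -15 + 6300 = 6285$)
$D = \sqrt{3659} \approx 60.49$
$\frac{K - 815}{D} - \frac{1921}{\frac{1}{-1224 + \left(485 + 989\right)}} = \frac{6285 - 815}{\sqrt{3659}} - \frac{1921}{\frac{1}{-1224 + \left(485 + 989\right)}} = \left(6285 - 815\right) \frac{\sqrt{3659}}{3659} - \frac{1921}{\frac{1}{-1224 + 1474}} = 5470 \frac{\sqrt{3659}}{3659} - \frac{1921}{\frac{1}{250}} = \frac{5470 \sqrt{3659}}{3659} - 1921 \frac{1}{\frac{1}{250}} = \frac{5470 \sqrt{3659}}{3659} - 480250 = -480250 + \frac{5470 \sqrt{3659}}{3659}$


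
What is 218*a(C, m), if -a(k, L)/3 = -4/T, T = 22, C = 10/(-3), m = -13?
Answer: 1308/11 ≈ 118.91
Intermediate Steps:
C = -10/3 (C = 10*(-⅓) = -10/3 ≈ -3.3333)
a(k, L) = 6/11 (a(k, L) = -(-12)/22 = -3*(-2/11) = 6/11)
218*a(C, m) = 218*(6/11) = 1308/11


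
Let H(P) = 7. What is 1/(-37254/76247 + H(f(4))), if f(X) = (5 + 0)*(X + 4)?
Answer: 76247/496475 ≈ 0.15358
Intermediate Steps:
f(X) = 20 + 5*X (f(X) = 5*(4 + X) = 20 + 5*X)
1/(-37254/76247 + H(f(4))) = 1/(-37254/76247 + 7) = 1/(496475/76247) = 76247/496475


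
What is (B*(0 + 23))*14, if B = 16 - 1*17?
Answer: -322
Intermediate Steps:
B = -1 (B = 16 - 17 = -1)
(B*(0 + 23))*14 = -(0 + 23)*14 = -1*23*14 = -23*14 = -322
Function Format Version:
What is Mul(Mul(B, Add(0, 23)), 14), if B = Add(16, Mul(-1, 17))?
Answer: -322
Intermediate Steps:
B = -1 (B = Add(16, -17) = -1)
Mul(Mul(B, Add(0, 23)), 14) = Mul(Mul(-1, Add(0, 23)), 14) = Mul(Mul(-1, 23), 14) = Mul(-23, 14) = -322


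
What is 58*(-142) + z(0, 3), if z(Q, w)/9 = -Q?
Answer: -8236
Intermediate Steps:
z(Q, w) = -9*Q (z(Q, w) = 9*(-Q) = -9*Q)
58*(-142) + z(0, 3) = 58*(-142) - 9*0 = -8236 + 0 = -8236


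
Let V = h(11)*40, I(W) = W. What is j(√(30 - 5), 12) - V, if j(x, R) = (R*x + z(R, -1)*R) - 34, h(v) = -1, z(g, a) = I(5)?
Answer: 126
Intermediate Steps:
z(g, a) = 5
j(x, R) = -34 + 5*R + R*x (j(x, R) = (R*x + 5*R) - 34 = (5*R + R*x) - 34 = -34 + 5*R + R*x)
V = -40 (V = -1*40 = -40)
j(√(30 - 5), 12) - V = (-34 + 5*12 + 12*√(30 - 5)) - 1*(-40) = (-34 + 60 + 12*√25) + 40 = (-34 + 60 + 12*5) + 40 = (-34 + 60 + 60) + 40 = 86 + 40 = 126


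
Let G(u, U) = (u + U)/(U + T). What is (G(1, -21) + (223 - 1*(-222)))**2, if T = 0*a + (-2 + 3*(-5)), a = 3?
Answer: 71656225/361 ≈ 1.9849e+5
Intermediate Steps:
T = -17 (T = 0*3 + (-2 + 3*(-5)) = 0 + (-2 - 15) = 0 - 17 = -17)
G(u, U) = (U + u)/(-17 + U) (G(u, U) = (u + U)/(U - 17) = (U + u)/(-17 + U))
(G(1, -21) + (223 - 1*(-222)))**2 = ((-21 + 1)/(-17 - 21) + (223 - 1*(-222)))**2 = (-20/(-38) + (223 + 222))**2 = (-1/38*(-20) + 445)**2 = (10/19 + 445)**2 = (8465/19)**2 = 71656225/361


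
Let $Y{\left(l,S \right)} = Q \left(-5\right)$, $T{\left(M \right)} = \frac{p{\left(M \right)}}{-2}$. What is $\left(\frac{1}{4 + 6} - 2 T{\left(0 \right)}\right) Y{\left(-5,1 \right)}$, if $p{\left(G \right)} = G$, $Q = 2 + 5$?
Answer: $- \frac{7}{2} \approx -3.5$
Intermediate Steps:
$Q = 7$
$T{\left(M \right)} = - \frac{M}{2}$ ($T{\left(M \right)} = \frac{M}{-2} = M \left(- \frac{1}{2}\right) = - \frac{M}{2}$)
$Y{\left(l,S \right)} = -35$ ($Y{\left(l,S \right)} = 7 \left(-5\right) = -35$)
$\left(\frac{1}{4 + 6} - 2 T{\left(0 \right)}\right) Y{\left(-5,1 \right)} = \left(\frac{1}{4 + 6} - 2 \left(\left(- \frac{1}{2}\right) 0\right)\right) \left(-35\right) = \left(\frac{1}{10} - 0\right) \left(-35\right) = \left(\frac{1}{10} + 0\right) \left(-35\right) = \frac{1}{10} \left(-35\right) = - \frac{7}{2}$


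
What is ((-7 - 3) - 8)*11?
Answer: -198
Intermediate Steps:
((-7 - 3) - 8)*11 = (-10 - 8)*11 = -18*11 = -198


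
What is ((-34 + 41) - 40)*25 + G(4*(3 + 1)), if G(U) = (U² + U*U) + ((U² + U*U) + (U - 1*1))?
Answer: 214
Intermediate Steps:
G(U) = -1 + U + 4*U² (G(U) = (U² + U²) + ((U² + U²) + (U - 1)) = 2*U² + (2*U² + (-1 + U)) = 2*U² + (-1 + U + 2*U²) = -1 + U + 4*U²)
((-34 + 41) - 40)*25 + G(4*(3 + 1)) = ((-34 + 41) - 40)*25 + (-1 + 4*(3 + 1) + 4*(4*(3 + 1))²) = (7 - 40)*25 + (-1 + 4*4 + 4*(4*4)²) = -33*25 + (-1 + 16 + 4*16²) = -825 + (-1 + 16 + 4*256) = -825 + (-1 + 16 + 1024) = -825 + 1039 = 214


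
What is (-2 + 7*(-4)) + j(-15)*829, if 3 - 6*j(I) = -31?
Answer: 14003/3 ≈ 4667.7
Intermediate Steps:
j(I) = 17/3 (j(I) = ½ - ⅙*(-31) = ½ + 31/6 = 17/3)
(-2 + 7*(-4)) + j(-15)*829 = (-2 + 7*(-4)) + (17/3)*829 = (-2 - 28) + 14093/3 = -30 + 14093/3 = 14003/3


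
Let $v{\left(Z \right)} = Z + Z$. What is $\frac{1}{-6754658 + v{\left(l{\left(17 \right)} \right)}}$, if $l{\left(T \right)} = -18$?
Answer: $- \frac{1}{6754694} \approx -1.4805 \cdot 10^{-7}$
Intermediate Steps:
$v{\left(Z \right)} = 2 Z$
$\frac{1}{-6754658 + v{\left(l{\left(17 \right)} \right)}} = \frac{1}{-6754658 + 2 \left(-18\right)} = \frac{1}{-6754658 - 36} = \frac{1}{-6754694} = - \frac{1}{6754694}$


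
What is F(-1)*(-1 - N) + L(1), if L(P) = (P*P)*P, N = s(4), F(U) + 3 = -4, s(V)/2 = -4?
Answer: -48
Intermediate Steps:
s(V) = -8 (s(V) = 2*(-4) = -8)
F(U) = -7 (F(U) = -3 - 4 = -7)
N = -8
L(P) = P³ (L(P) = P²*P = P³)
F(-1)*(-1 - N) + L(1) = -7*(-1 - 1*(-8)) + 1³ = -7*(-1 + 8) + 1 = -7*7 + 1 = -49 + 1 = -48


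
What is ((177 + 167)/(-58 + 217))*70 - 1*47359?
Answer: -7506001/159 ≈ -47208.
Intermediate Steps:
((177 + 167)/(-58 + 217))*70 - 1*47359 = (344/159)*70 - 47359 = 24080/159 - 47359 = -7506001/159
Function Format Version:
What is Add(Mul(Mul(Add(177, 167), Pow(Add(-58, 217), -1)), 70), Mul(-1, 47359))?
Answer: Rational(-7506001, 159) ≈ -47208.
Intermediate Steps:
Add(Mul(Mul(Add(177, 167), Pow(Add(-58, 217), -1)), 70), Mul(-1, 47359)) = Add(Mul(Mul(344, Pow(159, -1)), 70), -47359) = Add(Mul(Mul(344, Rational(1, 159)), 70), -47359) = Add(Mul(Rational(344, 159), 70), -47359) = Add(Rational(24080, 159), -47359) = Rational(-7506001, 159)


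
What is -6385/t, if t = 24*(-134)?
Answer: 6385/3216 ≈ 1.9854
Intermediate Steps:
t = -3216
-6385/t = -6385/(-3216) = -6385*(-1/3216) = 6385/3216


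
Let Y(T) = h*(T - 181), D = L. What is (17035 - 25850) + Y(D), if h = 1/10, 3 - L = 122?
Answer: -8845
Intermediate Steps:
L = -119 (L = 3 - 1*122 = 3 - 122 = -119)
D = -119
h = ⅒ ≈ 0.10000
Y(T) = -181/10 + T/10 (Y(T) = (T - 181)/10 = (-181 + T)/10 = -181/10 + T/10)
(17035 - 25850) + Y(D) = (17035 - 25850) + (-181/10 + (⅒)*(-119)) = -8815 + (-181/10 - 119/10) = -8815 - 30 = -8845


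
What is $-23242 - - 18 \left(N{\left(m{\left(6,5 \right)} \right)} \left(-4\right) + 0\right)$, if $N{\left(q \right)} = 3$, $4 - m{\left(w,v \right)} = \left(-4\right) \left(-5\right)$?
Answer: $-23458$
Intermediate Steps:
$m{\left(w,v \right)} = -16$ ($m{\left(w,v \right)} = 4 - \left(-4\right) \left(-5\right) = 4 - 20 = -16$)
$-23242 - - 18 \left(N{\left(m{\left(6,5 \right)} \right)} \left(-4\right) + 0\right) = -23242 - - 18 \left(3 \left(-4\right) + 0\right) = -23242 - - 18 \left(-12 + 0\right) = -23242 - \left(-18\right) \left(-12\right) = -23242 - 216 = -23458$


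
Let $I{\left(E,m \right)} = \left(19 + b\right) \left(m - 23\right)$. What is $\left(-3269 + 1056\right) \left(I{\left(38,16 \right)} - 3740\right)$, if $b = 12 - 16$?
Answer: $8508985$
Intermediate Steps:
$b = -4$
$I{\left(E,m \right)} = -345 + 15 m$ ($I{\left(E,m \right)} = \left(19 - 4\right) \left(m - 23\right) = 15 \left(-23 + m\right) = -345 + 15 m$)
$\left(-3269 + 1056\right) \left(I{\left(38,16 \right)} - 3740\right) = \left(-3269 + 1056\right) \left(\left(-345 + 15 \cdot 16\right) - 3740\right) = - 2213 \left(\left(-345 + 240\right) - 3740\right) = - 2213 \left(-105 - 3740\right) = \left(-2213\right) \left(-3845\right) = 8508985$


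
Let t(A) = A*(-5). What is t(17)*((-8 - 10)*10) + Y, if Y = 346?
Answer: 15646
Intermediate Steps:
t(A) = -5*A
t(17)*((-8 - 10)*10) + Y = (-5*17)*((-8 - 10)*10) + 346 = -(-1530)*10 + 346 = -85*(-180) + 346 = 15300 + 346 = 15646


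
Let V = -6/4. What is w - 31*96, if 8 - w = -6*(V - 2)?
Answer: -2989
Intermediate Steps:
V = -3/2 (V = -6*1/4 = -3/2 ≈ -1.5000)
w = -13 (w = 8 - (-6)*(-3/2 - 2) = 8 - (-6)*(-7)/2 = 8 - 1*21 = 8 - 21 = -13)
w - 31*96 = -13 - 31*96 = -13 - 2976 = -2989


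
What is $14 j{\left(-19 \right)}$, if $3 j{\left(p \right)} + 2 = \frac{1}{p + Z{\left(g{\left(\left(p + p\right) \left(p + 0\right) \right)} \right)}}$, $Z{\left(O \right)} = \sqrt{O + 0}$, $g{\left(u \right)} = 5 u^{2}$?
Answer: $- \frac{3840494}{411483} + \frac{28 \sqrt{5}}{21657} \approx -9.3304$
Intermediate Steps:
$Z{\left(O \right)} = \sqrt{O}$
$j{\left(p \right)} = - \frac{2}{3} + \frac{1}{3 \left(p + 2 \sqrt{5} \sqrt{p^{4}}\right)}$ ($j{\left(p \right)} = - \frac{2}{3} + \frac{1}{3 \left(p + \sqrt{5 \left(\left(p + p\right) \left(p + 0\right)\right)^{2}}\right)} = - \frac{2}{3} + \frac{1}{3 \left(p + \sqrt{5 \left(2 p p\right)^{2}}\right)} = - \frac{2}{3} + \frac{1}{3 \left(p + \sqrt{5 \left(2 p^{2}\right)^{2}}\right)} = - \frac{2}{3} + \frac{1}{3 \left(p + \sqrt{5 \cdot 4 p^{4}}\right)} = - \frac{2}{3} + \frac{1}{3 \left(p + \sqrt{20 p^{4}}\right)} = - \frac{2}{3} + \frac{1}{3 \left(p + 2 \sqrt{5} \sqrt{p^{4}}\right)}$)
$14 j{\left(-19 \right)} = 14 \frac{1 - -38 - 4 \sqrt{5} \sqrt{\left(-19\right)^{4}}}{3 \left(-19 + 2 \sqrt{5} \sqrt{\left(-19\right)^{4}}\right)} = 14 \frac{1 + 38 - 4 \sqrt{5} \sqrt{130321}}{3 \left(-19 + 2 \sqrt{5} \sqrt{130321}\right)} = 14 \frac{1 + 38 - 4 \sqrt{5} \cdot 361}{3 \left(-19 + 2 \sqrt{5} \cdot 361\right)} = 14 \frac{1 + 38 - 1444 \sqrt{5}}{3 \left(-19 + 722 \sqrt{5}\right)} = 14 \frac{39 - 1444 \sqrt{5}}{3 \left(-19 + 722 \sqrt{5}\right)} = \frac{14 \left(39 - 1444 \sqrt{5}\right)}{3 \left(-19 + 722 \sqrt{5}\right)}$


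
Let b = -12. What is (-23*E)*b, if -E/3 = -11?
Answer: 9108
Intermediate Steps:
E = 33 (E = -3*(-11) = 33)
(-23*E)*b = -23*33*(-12) = -759*(-12) = 9108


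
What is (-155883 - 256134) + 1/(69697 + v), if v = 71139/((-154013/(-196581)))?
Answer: -10184573985622927/24718819820 ≈ -4.1202e+5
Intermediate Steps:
v = 13984575759/154013 (v = 71139/((-154013*(-1/196581))) = 71139/(154013/196581) = 71139*(196581/154013) = 13984575759/154013 ≈ 90801.)
(-155883 - 256134) + 1/(69697 + v) = (-155883 - 256134) + 1/(69697 + 13984575759/154013) = -412017 + 1/(24718819820/154013) = -412017 + 154013/24718819820 = -10184573985622927/24718819820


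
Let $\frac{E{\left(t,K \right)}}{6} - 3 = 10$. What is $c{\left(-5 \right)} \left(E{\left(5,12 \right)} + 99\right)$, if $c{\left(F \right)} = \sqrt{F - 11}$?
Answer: $708 i \approx 708.0 i$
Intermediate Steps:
$E{\left(t,K \right)} = 78$ ($E{\left(t,K \right)} = 18 + 6 \cdot 10 = 18 + 60 = 78$)
$c{\left(F \right)} = \sqrt{-11 + F}$
$c{\left(-5 \right)} \left(E{\left(5,12 \right)} + 99\right) = \sqrt{-11 - 5} \left(78 + 99\right) = \sqrt{-16} \cdot 177 = 4 i 177 = 708 i$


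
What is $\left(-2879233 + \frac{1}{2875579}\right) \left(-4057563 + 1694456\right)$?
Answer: $\frac{19565254492419624942}{2875579} \approx 6.8039 \cdot 10^{12}$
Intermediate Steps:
$\left(-2879233 + \frac{1}{2875579}\right) \left(-4057563 + 1694456\right) = \left(-2879233 + \frac{1}{2875579}\right) \left(-2363107\right) = \left(- \frac{8279461950906}{2875579}\right) \left(-2363107\right) = \frac{19565254492419624942}{2875579}$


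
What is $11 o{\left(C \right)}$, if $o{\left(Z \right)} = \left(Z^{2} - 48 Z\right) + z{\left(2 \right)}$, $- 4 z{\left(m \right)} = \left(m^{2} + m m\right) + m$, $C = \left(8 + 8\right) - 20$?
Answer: $\frac{4521}{2} \approx 2260.5$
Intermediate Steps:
$C = -4$ ($C = 16 - 20 = -4$)
$z{\left(m \right)} = - \frac{m^{2}}{2} - \frac{m}{4}$ ($z{\left(m \right)} = - \frac{\left(m^{2} + m m\right) + m}{4} = - \frac{\left(m^{2} + m^{2}\right) + m}{4} = - \frac{2 m^{2} + m}{4} = - \frac{m + 2 m^{2}}{4} = - \frac{m^{2}}{2} - \frac{m}{4}$)
$o{\left(Z \right)} = - \frac{5}{2} + Z^{2} - 48 Z$ ($o{\left(Z \right)} = \left(Z^{2} - 48 Z\right) - \frac{1 + 2 \cdot 2}{2} = \left(Z^{2} - 48 Z\right) - \frac{1 + 4}{2} = \left(Z^{2} - 48 Z\right) - \frac{1}{2} \cdot 5 = \left(Z^{2} - 48 Z\right) - \frac{5}{2} = - \frac{5}{2} + Z^{2} - 48 Z$)
$11 o{\left(C \right)} = 11 \left(- \frac{5}{2} + \left(-4\right)^{2} - -192\right) = 11 \left(- \frac{5}{2} + 16 + 192\right) = 11 \cdot \frac{411}{2} = \frac{4521}{2}$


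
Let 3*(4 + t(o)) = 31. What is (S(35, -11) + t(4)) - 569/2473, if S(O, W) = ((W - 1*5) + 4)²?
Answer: 1113616/7419 ≈ 150.10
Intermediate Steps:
t(o) = 19/3 (t(o) = -4 + (⅓)*31 = -4 + 31/3 = 19/3)
S(O, W) = (-1 + W)² (S(O, W) = ((W - 5) + 4)² = ((-5 + W) + 4)² = (-1 + W)²)
(S(35, -11) + t(4)) - 569/2473 = ((-1 - 11)² + 19/3) - 569/2473 = ((-12)² + 19/3) - 569*1/2473 = (144 + 19/3) - 569/2473 = 451/3 - 569/2473 = 1113616/7419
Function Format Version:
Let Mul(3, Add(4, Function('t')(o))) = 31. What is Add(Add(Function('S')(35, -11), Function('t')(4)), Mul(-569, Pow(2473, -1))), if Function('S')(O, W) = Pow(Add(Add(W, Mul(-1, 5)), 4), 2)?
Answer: Rational(1113616, 7419) ≈ 150.10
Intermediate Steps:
Function('t')(o) = Rational(19, 3) (Function('t')(o) = Add(-4, Mul(Rational(1, 3), 31)) = Add(-4, Rational(31, 3)) = Rational(19, 3))
Function('S')(O, W) = Pow(Add(-1, W), 2) (Function('S')(O, W) = Pow(Add(Add(W, -5), 4), 2) = Pow(Add(Add(-5, W), 4), 2) = Pow(Add(-1, W), 2))
Add(Add(Function('S')(35, -11), Function('t')(4)), Mul(-569, Pow(2473, -1))) = Add(Add(Pow(Add(-1, -11), 2), Rational(19, 3)), Mul(-569, Pow(2473, -1))) = Add(Add(Pow(-12, 2), Rational(19, 3)), Mul(-569, Rational(1, 2473))) = Add(Add(144, Rational(19, 3)), Rational(-569, 2473)) = Add(Rational(451, 3), Rational(-569, 2473)) = Rational(1113616, 7419)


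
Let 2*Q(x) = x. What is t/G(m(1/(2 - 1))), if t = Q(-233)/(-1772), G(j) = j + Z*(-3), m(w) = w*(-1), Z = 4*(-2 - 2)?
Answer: 233/166568 ≈ 0.0013988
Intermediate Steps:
Z = -16 (Z = 4*(-4) = -16)
Q(x) = x/2
m(w) = -w
G(j) = 48 + j (G(j) = j - 16*(-3) = j + 48 = 48 + j)
t = 233/3544 (t = ((½)*(-233))/(-1772) = -233/2*(-1/1772) = 233/3544 ≈ 0.065745)
t/G(m(1/(2 - 1))) = 233/(3544*(48 - 1/(2 - 1))) = 233/(3544*(48 - 1/1)) = 233/(3544*(48 - 1*1)) = 233/(3544*(48 - 1)) = (233/3544)/47 = (233/3544)*(1/47) = 233/166568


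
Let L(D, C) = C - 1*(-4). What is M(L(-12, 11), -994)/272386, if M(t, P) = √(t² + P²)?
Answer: √988261/272386 ≈ 0.0036496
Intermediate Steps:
L(D, C) = 4 + C (L(D, C) = C + 4 = 4 + C)
M(t, P) = √(P² + t²)
M(L(-12, 11), -994)/272386 = √((-994)² + (4 + 11)²)/272386 = √(988036 + 15²)*(1/272386) = √(988036 + 225)*(1/272386) = √988261*(1/272386) = √988261/272386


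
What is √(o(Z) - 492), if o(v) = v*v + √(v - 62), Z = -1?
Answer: √(-491 + 3*I*√7) ≈ 0.1791 + 22.159*I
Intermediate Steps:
o(v) = v² + √(-62 + v)
√(o(Z) - 492) = √(((-1)² + √(-62 - 1)) - 492) = √((1 + √(-63)) - 492) = √((1 + 3*I*√7) - 492) = √(-491 + 3*I*√7)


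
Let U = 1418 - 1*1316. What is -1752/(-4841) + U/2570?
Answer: 2498211/6220685 ≈ 0.40160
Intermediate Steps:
U = 102 (U = 1418 - 1316 = 102)
-1752/(-4841) + U/2570 = -1752/(-4841) + 102/2570 = -1752*(-1/4841) + 102*(1/2570) = 1752/4841 + 51/1285 = 2498211/6220685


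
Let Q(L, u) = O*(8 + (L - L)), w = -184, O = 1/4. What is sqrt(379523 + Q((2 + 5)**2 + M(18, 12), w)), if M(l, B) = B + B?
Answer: 5*sqrt(15181) ≈ 616.06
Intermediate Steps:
O = 1/4 ≈ 0.25000
M(l, B) = 2*B
Q(L, u) = 2 (Q(L, u) = (8 + (L - L))/4 = (8 + 0)/4 = (1/4)*8 = 2)
sqrt(379523 + Q((2 + 5)**2 + M(18, 12), w)) = sqrt(379523 + 2) = sqrt(379525) = 5*sqrt(15181)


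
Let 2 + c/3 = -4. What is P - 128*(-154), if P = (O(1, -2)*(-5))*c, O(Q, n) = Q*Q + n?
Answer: 19622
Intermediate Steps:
O(Q, n) = n + Q**2 (O(Q, n) = Q**2 + n = n + Q**2)
c = -18 (c = -6 + 3*(-4) = -6 - 12 = -18)
P = -90 (P = ((-2 + 1**2)*(-5))*(-18) = ((-2 + 1)*(-5))*(-18) = -1*(-5)*(-18) = 5*(-18) = -90)
P - 128*(-154) = -90 - 128*(-154) = -90 + 19712 = 19622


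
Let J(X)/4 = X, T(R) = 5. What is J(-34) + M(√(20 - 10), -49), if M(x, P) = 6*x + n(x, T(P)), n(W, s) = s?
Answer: -131 + 6*√10 ≈ -112.03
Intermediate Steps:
M(x, P) = 5 + 6*x (M(x, P) = 6*x + 5 = 5 + 6*x)
J(X) = 4*X
J(-34) + M(√(20 - 10), -49) = 4*(-34) + (5 + 6*√(20 - 10)) = -136 + (5 + 6*√10) = -131 + 6*√10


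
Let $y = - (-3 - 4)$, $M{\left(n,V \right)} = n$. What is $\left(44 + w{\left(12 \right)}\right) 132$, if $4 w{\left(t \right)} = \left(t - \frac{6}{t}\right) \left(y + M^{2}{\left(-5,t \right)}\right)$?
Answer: $17952$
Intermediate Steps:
$y = 7$ ($y = \left(-1\right) \left(-7\right) = 7$)
$w{\left(t \right)} = - \frac{48}{t} + 8 t$ ($w{\left(t \right)} = \frac{\left(t - \frac{6}{t}\right) \left(7 + \left(-5\right)^{2}\right)}{4} = \frac{\left(t - \frac{6}{t}\right) \left(7 + 25\right)}{4} = \frac{\left(t - \frac{6}{t}\right) 32}{4} = \frac{- \frac{192}{t} + 32 t}{4} = - \frac{48}{t} + 8 t$)
$\left(44 + w{\left(12 \right)}\right) 132 = \left(44 + \left(- \frac{48}{12} + 8 \cdot 12\right)\right) 132 = \left(44 + \left(\left(-48\right) \frac{1}{12} + 96\right)\right) 132 = \left(44 + \left(-4 + 96\right)\right) 132 = \left(44 + 92\right) 132 = 136 \cdot 132 = 17952$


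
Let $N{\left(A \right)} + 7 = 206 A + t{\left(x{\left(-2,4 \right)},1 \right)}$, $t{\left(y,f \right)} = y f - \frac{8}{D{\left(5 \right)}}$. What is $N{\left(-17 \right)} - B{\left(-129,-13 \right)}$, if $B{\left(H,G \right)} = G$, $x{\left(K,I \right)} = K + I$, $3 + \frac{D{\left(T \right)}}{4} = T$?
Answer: $-3495$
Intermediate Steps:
$D{\left(T \right)} = -12 + 4 T$
$x{\left(K,I \right)} = I + K$
$t{\left(y,f \right)} = -1 + f y$ ($t{\left(y,f \right)} = y f - \frac{8}{-12 + 4 \cdot 5} = f y - \frac{8}{-12 + 20} = f y - \frac{8}{8} = f y - 1 = -1 + f y$)
$N{\left(A \right)} = -6 + 206 A$ ($N{\left(A \right)} = -7 - \left(1 - \left(4 - 2\right) - 206 A\right) = -7 + \left(206 A + \left(-1 + 1 \cdot 2\right)\right) = -7 + \left(206 A + \left(-1 + 2\right)\right) = -7 + \left(206 A + 1\right) = -7 + \left(1 + 206 A\right) = -6 + 206 A$)
$N{\left(-17 \right)} - B{\left(-129,-13 \right)} = \left(-6 + 206 \left(-17\right)\right) - -13 = \left(-6 - 3502\right) + 13 = -3508 + 13 = -3495$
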